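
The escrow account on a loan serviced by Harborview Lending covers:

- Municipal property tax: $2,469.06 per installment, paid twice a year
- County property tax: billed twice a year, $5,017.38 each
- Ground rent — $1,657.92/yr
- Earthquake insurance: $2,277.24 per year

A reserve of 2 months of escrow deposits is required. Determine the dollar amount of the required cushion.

Municipal property tax — $2,469.06 × 2 = $4,938.12
County property tax — $5,017.38 × 2 = $10,034.76
Ground rent — $1,657.92
Earthquake insurance — $2,277.24
Combined annual = $4,938.12 + $10,034.76 + $1,657.92 + $2,277.24 = $18,908.04
Base monthly escrow = $18,908.04 / 12 = $1,575.67
Required cushion = 2 × $1,575.67 = $3,151.34

$3,151.34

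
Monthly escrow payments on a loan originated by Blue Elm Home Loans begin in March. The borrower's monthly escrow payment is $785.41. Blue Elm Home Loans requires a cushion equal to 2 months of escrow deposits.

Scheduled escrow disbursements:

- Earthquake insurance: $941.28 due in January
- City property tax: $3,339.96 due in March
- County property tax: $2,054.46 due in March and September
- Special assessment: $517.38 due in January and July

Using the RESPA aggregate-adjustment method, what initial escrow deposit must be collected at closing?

$6,179.83

Cushion = 2 × $785.41 = $1,570.82
Trial balance (start $0, +$785.41 each month, − disbursements):
  Mar: +$785.41 − $5,394.42 → -$4,609.01
  Apr: +$785.41 → -$3,823.60
  May: +$785.41 → -$3,038.19
  Jun: +$785.41 → -$2,252.78
  Jul: +$785.41 − $517.38 → -$1,984.75
  Aug: +$785.41 → -$1,199.34
  Sep: +$785.41 − $2,054.46 → -$2,468.39
  Oct: +$785.41 → -$1,682.98
  Nov: +$785.41 → -$897.57
  Dec: +$785.41 → -$112.16
  Jan: +$785.41 − $1,458.66 → -$785.41
  Feb: +$785.41 → $0.00
Lowest trial balance = -$4,609.01 (Mar)
Initial deposit = cushion − low point = $1,570.82 − (-$4,609.01) = $6,179.83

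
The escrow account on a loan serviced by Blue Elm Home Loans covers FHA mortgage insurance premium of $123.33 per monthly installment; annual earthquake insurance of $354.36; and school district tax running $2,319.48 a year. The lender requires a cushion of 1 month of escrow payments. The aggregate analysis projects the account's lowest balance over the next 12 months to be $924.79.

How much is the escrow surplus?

$578.64

FHA mortgage insurance premium: $123.33 × 12 = $1,479.96 per year
Earthquake insurance: $354.36 per year
School district tax: $2,319.48 per year
Annual escrow total = $1,479.96 + $354.36 + $2,319.48 = $4,153.80
Monthly = $4,153.80 ÷ 12 = $346.15
Required cushion = 1 × $346.15 = $346.15
Surplus = $924.79 − $346.15 = $578.64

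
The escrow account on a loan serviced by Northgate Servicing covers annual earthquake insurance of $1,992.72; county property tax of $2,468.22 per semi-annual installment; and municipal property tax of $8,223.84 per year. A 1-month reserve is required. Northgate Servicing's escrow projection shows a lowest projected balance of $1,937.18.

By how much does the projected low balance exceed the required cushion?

Earthquake insurance = $1,992.72 annually
County property tax = $2,468.22 × 2 = $4,936.44 annually
Municipal property tax = $8,223.84 annually
Annual escrow total = $15,153.00
Monthly escrow = $15,153.00 / 12 = $1,262.75
Required reserve = 1 × $1,262.75 = $1,262.75
Excess over cushion: $1,937.18 − $1,262.75 = $674.43

$674.43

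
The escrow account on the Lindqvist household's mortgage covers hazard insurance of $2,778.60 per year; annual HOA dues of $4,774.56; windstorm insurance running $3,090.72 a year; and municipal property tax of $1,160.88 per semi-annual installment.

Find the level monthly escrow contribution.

Hazard insurance = $2,778.60 annually
HOA dues = $4,774.56 annually
Windstorm insurance = $3,090.72 annually
Municipal property tax = $1,160.88 × 2 = $2,321.76 annually
Yearly total = $12,965.64
Per month = $12,965.64 / 12 = $1,080.47

$1,080.47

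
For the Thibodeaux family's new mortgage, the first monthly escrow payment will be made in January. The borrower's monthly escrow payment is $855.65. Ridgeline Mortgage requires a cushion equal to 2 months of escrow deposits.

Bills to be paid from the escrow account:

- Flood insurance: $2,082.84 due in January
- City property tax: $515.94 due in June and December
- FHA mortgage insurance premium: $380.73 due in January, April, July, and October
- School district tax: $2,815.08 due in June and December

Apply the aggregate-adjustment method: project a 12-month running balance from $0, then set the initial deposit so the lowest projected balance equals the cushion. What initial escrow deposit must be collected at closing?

$3,319.22

Cushion = 2 × $855.65 = $1,711.30
Trial balance (start $0, +$855.65 each month, − disbursements):
  Jan: +$855.65 − $2,463.57 → -$1,607.92
  Feb: +$855.65 → -$752.27
  Mar: +$855.65 → $103.38
  Apr: +$855.65 − $380.73 → $578.30
  May: +$855.65 → $1,433.95
  Jun: +$855.65 − $3,331.02 → -$1,041.42
  Jul: +$855.65 − $380.73 → -$566.50
  Aug: +$855.65 → $289.15
  Sep: +$855.65 → $1,144.80
  Oct: +$855.65 − $380.73 → $1,619.72
  Nov: +$855.65 → $2,475.37
  Dec: +$855.65 − $3,331.02 → $0.00
Lowest trial balance = -$1,607.92 (Jan)
Initial deposit = cushion − low point = $1,711.30 − (-$1,607.92) = $3,319.22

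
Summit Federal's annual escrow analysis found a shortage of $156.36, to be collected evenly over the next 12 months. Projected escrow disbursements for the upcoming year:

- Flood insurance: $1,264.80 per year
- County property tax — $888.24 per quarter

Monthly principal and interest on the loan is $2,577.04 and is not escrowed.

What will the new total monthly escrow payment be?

$414.51

Flood insurance = $1,264.80 annually
County property tax = $888.24 × 4 = $3,552.96 annually
Yearly total = $4,817.76
Base monthly escrow = $4,817.76 ÷ 12 = $401.48
Monthly shortage recovery: $156.36 ÷ 12 = $13.03
New monthly escrow = $401.48 + $13.03 = $414.51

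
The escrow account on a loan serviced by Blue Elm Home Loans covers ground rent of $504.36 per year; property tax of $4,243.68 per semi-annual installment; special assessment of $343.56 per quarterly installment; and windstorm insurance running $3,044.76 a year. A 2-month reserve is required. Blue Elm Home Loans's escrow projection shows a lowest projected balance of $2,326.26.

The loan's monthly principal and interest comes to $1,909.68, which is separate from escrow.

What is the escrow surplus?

Ground rent: $504.36/yr
Property tax: $4,243.68 × 2 = $8,487.36/yr
Special assessment: $343.56 × 4 = $1,374.24/yr
Windstorm insurance: $3,044.76/yr
Total annual escrow = $504.36 + $8,487.36 + $1,374.24 + $3,044.76 = $13,410.72
Monthly escrow = $13,410.72 / 12 = $1,117.56
Required reserve = 2 × $1,117.56 = $2,235.12
Surplus = $2,326.26 − $2,235.12 = $91.14

$91.14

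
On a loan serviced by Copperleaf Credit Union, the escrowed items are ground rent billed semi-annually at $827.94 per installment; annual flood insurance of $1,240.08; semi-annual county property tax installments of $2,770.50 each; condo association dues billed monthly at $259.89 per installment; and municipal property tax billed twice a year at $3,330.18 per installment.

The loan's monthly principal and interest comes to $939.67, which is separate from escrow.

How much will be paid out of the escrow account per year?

Ground rent — $827.94 × 2 = $1,655.88
Flood insurance — $1,240.08
County property tax — $2,770.50 × 2 = $5,541.00
Condo association dues — $259.89 × 12 = $3,118.68
Municipal property tax — $3,330.18 × 2 = $6,660.36
Total per year = $18,216.00

$18,216.00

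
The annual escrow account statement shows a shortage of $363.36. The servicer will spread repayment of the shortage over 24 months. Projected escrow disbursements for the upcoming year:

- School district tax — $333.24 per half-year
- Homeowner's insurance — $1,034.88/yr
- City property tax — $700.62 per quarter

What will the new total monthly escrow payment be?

School district tax — $333.24 × 2 = $666.48 per year
Homeowner's insurance — $1,034.88 per year
City property tax — $700.62 × 4 = $2,802.48 per year
Total per year = $666.48 + $1,034.88 + $2,802.48 = $4,503.84
Base monthly escrow = $4,503.84 ÷ 12 = $375.32
Shortage per month = $363.36 ÷ 24 = $15.14
New monthly escrow = $375.32 + $15.14 = $390.46

$390.46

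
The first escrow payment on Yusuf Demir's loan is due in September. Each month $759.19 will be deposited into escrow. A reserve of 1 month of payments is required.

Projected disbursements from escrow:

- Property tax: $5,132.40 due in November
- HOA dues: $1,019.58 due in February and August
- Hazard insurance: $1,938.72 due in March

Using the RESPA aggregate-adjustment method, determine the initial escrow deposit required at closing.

Cushion = 1 × $759.19 = $759.19
Trial balance (start $0, +$759.19 each month, − disbursements):
  Sep: +$759.19 → $759.19
  Oct: +$759.19 → $1,518.38
  Nov: +$759.19 − $5,132.40 → -$2,854.83
  Dec: +$759.19 → -$2,095.64
  Jan: +$759.19 → -$1,336.45
  Feb: +$759.19 − $1,019.58 → -$1,596.84
  Mar: +$759.19 − $1,938.72 → -$2,776.37
  Apr: +$759.19 → -$2,017.18
  May: +$759.19 → -$1,257.99
  Jun: +$759.19 → -$498.80
  Jul: +$759.19 → $260.39
  Aug: +$759.19 − $1,019.58 → $0.00
Lowest trial balance = -$2,854.83 (Nov)
Initial deposit = cushion − low point = $759.19 − (-$2,854.83) = $3,614.02

$3,614.02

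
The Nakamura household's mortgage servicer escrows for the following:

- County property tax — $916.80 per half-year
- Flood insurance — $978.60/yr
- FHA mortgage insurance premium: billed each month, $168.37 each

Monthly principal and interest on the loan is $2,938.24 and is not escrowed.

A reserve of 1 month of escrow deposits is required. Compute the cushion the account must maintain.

$402.72

County property tax: $916.80 × 2 = $1,833.60/yr
Flood insurance: $978.60/yr
FHA mortgage insurance premium: $168.37 × 12 = $2,020.44/yr
Yearly total = $1,833.60 + $978.60 + $2,020.44 = $4,832.64
Monthly = $4,832.64 / 12 = $402.72
Required cushion = 1 × $402.72 = $402.72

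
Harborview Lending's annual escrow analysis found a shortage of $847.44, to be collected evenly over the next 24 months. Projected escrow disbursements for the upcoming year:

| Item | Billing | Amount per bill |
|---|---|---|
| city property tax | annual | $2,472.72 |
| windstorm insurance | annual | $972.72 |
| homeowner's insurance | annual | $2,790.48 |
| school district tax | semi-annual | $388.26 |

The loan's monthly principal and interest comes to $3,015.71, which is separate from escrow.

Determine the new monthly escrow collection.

$619.68

City property tax — $2,472.72
Windstorm insurance — $972.72
Homeowner's insurance — $2,790.48
School district tax — $388.26 × 2 = $776.52
Combined annual = $7,012.44
Monthly = $7,012.44 / 12 = $584.37
Monthly shortage recovery: $847.44 / 24 = $35.31
Adjusted monthly = $584.37 + $35.31 = $619.68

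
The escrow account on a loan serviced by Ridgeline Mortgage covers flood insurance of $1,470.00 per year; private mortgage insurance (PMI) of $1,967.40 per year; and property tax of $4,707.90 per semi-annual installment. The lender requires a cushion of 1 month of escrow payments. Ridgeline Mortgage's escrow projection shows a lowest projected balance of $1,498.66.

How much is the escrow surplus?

Flood insurance: $1,470.00/yr
Private mortgage insurance (PMI): $1,967.40/yr
Property tax: $4,707.90 × 2 = $9,415.80/yr
Annual escrow total = $1,470.00 + $1,967.40 + $9,415.80 = $12,853.20
Monthly = $12,853.20 ÷ 12 = $1,071.10
Required cushion = 1 × $1,071.10 = $1,071.10
Excess over cushion: $1,498.66 − $1,071.10 = $427.56

$427.56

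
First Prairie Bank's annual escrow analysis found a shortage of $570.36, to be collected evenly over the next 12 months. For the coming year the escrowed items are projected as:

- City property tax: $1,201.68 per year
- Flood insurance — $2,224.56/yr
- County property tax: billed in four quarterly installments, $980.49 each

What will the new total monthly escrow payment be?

$659.88

City property tax: $1,201.68
Flood insurance: $2,224.56
County property tax: $980.49 × 4 = $3,921.96
Combined annual = $7,348.20
Base monthly escrow = $7,348.20 ÷ 12 = $612.35
Monthly shortage recovery: $570.36 / 12 = $47.53
New monthly escrow = $612.35 + $47.53 = $659.88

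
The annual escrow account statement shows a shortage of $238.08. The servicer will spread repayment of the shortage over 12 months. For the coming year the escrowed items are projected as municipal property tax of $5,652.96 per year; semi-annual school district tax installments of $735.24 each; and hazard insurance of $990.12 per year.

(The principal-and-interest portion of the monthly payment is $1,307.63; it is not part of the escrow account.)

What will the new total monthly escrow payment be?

Municipal property tax = $5,652.96
School district tax = $735.24 × 2 = $1,470.48
Hazard insurance = $990.12
Annual escrow total = $5,652.96 + $1,470.48 + $990.12 = $8,113.56
Monthly escrow = $8,113.56 ÷ 12 = $676.13
Monthly shortage recovery: $238.08 / 12 = $19.84
Adjusted monthly = $676.13 + $19.84 = $695.97

$695.97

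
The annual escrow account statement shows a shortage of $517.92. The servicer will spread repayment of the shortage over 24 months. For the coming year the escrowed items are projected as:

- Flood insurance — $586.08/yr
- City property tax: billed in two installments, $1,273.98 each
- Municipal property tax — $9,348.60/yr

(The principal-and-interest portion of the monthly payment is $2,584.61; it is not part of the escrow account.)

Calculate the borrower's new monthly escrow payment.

$1,061.80

Flood insurance = $586.08 per year
City property tax = $1,273.98 × 2 = $2,547.96 per year
Municipal property tax = $9,348.60 per year
Combined annual = $12,482.64
Monthly escrow = $12,482.64 ÷ 12 = $1,040.22
Shortage spread = $517.92 ÷ 24 = $21.58/mo
New monthly escrow = $1,040.22 + $21.58 = $1,061.80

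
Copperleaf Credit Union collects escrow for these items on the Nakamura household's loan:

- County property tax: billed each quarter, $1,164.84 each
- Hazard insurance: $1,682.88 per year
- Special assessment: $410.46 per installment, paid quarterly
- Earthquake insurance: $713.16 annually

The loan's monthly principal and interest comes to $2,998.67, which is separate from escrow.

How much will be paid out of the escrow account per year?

County property tax = $1,164.84 × 4 = $4,659.36 annually
Hazard insurance = $1,682.88 annually
Special assessment = $410.46 × 4 = $1,641.84 annually
Earthquake insurance = $713.16 annually
Yearly total = $4,659.36 + $1,682.88 + $1,641.84 + $713.16 = $8,697.24

$8,697.24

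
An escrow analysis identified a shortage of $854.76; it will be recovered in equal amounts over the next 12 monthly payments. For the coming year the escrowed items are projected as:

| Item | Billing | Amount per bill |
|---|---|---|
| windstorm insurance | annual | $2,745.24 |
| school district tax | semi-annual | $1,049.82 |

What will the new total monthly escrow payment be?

Windstorm insurance: $2,745.24 annually
School district tax: $1,049.82 × 2 = $2,099.64 annually
Yearly total = $2,745.24 + $2,099.64 = $4,844.88
Base monthly escrow = $4,844.88 ÷ 12 = $403.74
Shortage per month = $854.76 ÷ 12 = $71.23
Adjusted monthly = $403.74 + $71.23 = $474.97

$474.97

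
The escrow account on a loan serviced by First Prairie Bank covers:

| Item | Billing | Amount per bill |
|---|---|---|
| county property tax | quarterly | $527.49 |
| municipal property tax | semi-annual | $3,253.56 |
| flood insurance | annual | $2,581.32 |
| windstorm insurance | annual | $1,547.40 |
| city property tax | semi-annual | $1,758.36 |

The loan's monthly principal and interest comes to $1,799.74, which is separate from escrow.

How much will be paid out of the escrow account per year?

$16,262.52

County property tax = $527.49 × 4 = $2,109.96 annually
Municipal property tax = $3,253.56 × 2 = $6,507.12 annually
Flood insurance = $2,581.32 annually
Windstorm insurance = $1,547.40 annually
City property tax = $1,758.36 × 2 = $3,516.72 annually
Total annual escrow = $2,109.96 + $6,507.12 + $2,581.32 + $1,547.40 + $3,516.72 = $16,262.52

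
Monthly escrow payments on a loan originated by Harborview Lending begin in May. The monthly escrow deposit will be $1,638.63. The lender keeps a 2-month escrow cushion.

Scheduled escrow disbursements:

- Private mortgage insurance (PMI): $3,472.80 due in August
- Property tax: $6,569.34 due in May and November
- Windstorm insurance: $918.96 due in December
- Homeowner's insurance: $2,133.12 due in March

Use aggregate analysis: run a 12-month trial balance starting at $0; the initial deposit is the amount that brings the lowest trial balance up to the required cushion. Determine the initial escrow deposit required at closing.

Cushion = 2 × $1,638.63 = $3,277.26
Trial balance (start $0, +$1,638.63 each month, − disbursements):
  May: +$1,638.63 − $6,569.34 → -$4,930.71
  Jun: +$1,638.63 → -$3,292.08
  Jul: +$1,638.63 → -$1,653.45
  Aug: +$1,638.63 − $3,472.80 → -$3,487.62
  Sep: +$1,638.63 → -$1,848.99
  Oct: +$1,638.63 → -$210.36
  Nov: +$1,638.63 − $6,569.34 → -$5,141.07
  Dec: +$1,638.63 − $918.96 → -$4,421.40
  Jan: +$1,638.63 → -$2,782.77
  Feb: +$1,638.63 → -$1,144.14
  Mar: +$1,638.63 − $2,133.12 → -$1,638.63
  Apr: +$1,638.63 → $0.00
Lowest trial balance = -$5,141.07 (Nov)
Initial deposit = cushion − low point = $3,277.26 − (-$5,141.07) = $8,418.33

$8,418.33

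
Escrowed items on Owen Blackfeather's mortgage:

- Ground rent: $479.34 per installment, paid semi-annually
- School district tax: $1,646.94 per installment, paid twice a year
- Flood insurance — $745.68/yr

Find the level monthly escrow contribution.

Ground rent = $479.34 × 2 = $958.68 annually
School district tax = $1,646.94 × 2 = $3,293.88 annually
Flood insurance = $745.68 annually
Total per year = $958.68 + $3,293.88 + $745.68 = $4,998.24
Monthly = $4,998.24 ÷ 12 = $416.52

$416.52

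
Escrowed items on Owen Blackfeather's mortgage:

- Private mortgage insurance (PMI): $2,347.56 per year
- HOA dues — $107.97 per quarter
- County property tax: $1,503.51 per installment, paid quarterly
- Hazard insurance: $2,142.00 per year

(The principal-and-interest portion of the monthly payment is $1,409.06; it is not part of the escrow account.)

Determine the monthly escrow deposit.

$911.29

Private mortgage insurance (PMI) — $2,347.56 annually
HOA dues — $107.97 × 4 = $431.88 annually
County property tax — $1,503.51 × 4 = $6,014.04 annually
Hazard insurance — $2,142.00 annually
Annual escrow total = $2,347.56 + $431.88 + $6,014.04 + $2,142.00 = $10,935.48
Per month = $10,935.48 ÷ 12 = $911.29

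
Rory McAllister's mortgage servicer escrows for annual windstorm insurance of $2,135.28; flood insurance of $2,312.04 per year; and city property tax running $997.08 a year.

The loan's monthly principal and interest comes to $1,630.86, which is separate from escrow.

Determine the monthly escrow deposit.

Windstorm insurance = $2,135.28/yr
Flood insurance = $2,312.04/yr
City property tax = $997.08/yr
Total per year = $5,444.40
Monthly escrow = $5,444.40 ÷ 12 = $453.70

$453.70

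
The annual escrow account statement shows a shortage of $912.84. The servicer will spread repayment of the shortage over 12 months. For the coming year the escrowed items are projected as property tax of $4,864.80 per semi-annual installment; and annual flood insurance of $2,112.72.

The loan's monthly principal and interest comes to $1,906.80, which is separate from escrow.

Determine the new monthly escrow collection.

$1,062.93

Property tax = $4,864.80 × 2 = $9,729.60 per year
Flood insurance = $2,112.72 per year
Total annual escrow = $9,729.60 + $2,112.72 = $11,842.32
Base monthly escrow = $11,842.32 / 12 = $986.86
Monthly shortage recovery: $912.84 / 12 = $76.07
New monthly escrow = $986.86 + $76.07 = $1,062.93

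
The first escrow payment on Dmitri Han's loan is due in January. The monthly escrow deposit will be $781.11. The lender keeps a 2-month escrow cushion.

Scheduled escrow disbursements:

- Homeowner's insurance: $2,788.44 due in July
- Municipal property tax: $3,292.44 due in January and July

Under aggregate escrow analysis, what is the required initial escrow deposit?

Cushion = 2 × $781.11 = $1,562.22
Trial balance (start $0, +$781.11 each month, − disbursements):
  Jan: +$781.11 − $3,292.44 → -$2,511.33
  Feb: +$781.11 → -$1,730.22
  Mar: +$781.11 → -$949.11
  Apr: +$781.11 → -$168.00
  May: +$781.11 → $613.11
  Jun: +$781.11 → $1,394.22
  Jul: +$781.11 − $6,080.88 → -$3,905.55
  Aug: +$781.11 → -$3,124.44
  Sep: +$781.11 → -$2,343.33
  Oct: +$781.11 → -$1,562.22
  Nov: +$781.11 → -$781.11
  Dec: +$781.11 → $0.00
Lowest trial balance = -$3,905.55 (Jul)
Initial deposit = cushion − low point = $1,562.22 − (-$3,905.55) = $5,467.77

$5,467.77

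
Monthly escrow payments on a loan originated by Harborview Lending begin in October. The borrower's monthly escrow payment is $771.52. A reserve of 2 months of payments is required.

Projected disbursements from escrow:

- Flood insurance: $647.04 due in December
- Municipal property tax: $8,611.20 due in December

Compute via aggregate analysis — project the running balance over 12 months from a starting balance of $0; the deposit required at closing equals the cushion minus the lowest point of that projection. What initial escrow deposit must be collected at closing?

$8,486.72

Cushion = 2 × $771.52 = $1,543.04
Trial balance (start $0, +$771.52 each month, − disbursements):
  Oct: +$771.52 → $771.52
  Nov: +$771.52 → $1,543.04
  Dec: +$771.52 − $9,258.24 → -$6,943.68
  Jan: +$771.52 → -$6,172.16
  Feb: +$771.52 → -$5,400.64
  Mar: +$771.52 → -$4,629.12
  Apr: +$771.52 → -$3,857.60
  May: +$771.52 → -$3,086.08
  Jun: +$771.52 → -$2,314.56
  Jul: +$771.52 → -$1,543.04
  Aug: +$771.52 → -$771.52
  Sep: +$771.52 → $0.00
Lowest trial balance = -$6,943.68 (Dec)
Initial deposit = cushion − low point = $1,543.04 − (-$6,943.68) = $8,486.72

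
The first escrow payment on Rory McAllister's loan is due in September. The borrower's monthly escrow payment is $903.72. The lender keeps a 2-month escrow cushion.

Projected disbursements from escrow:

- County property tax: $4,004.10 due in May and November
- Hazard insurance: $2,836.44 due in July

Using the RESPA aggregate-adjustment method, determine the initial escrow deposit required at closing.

Cushion = 2 × $903.72 = $1,807.44
Trial balance (start $0, +$903.72 each month, − disbursements):
  Sep: +$903.72 → $903.72
  Oct: +$903.72 → $1,807.44
  Nov: +$903.72 − $4,004.10 → -$1,292.94
  Dec: +$903.72 → -$389.22
  Jan: +$903.72 → $514.50
  Feb: +$903.72 → $1,418.22
  Mar: +$903.72 → $2,321.94
  Apr: +$903.72 → $3,225.66
  May: +$903.72 − $4,004.10 → $125.28
  Jun: +$903.72 → $1,029.00
  Jul: +$903.72 − $2,836.44 → -$903.72
  Aug: +$903.72 → $0.00
Lowest trial balance = -$1,292.94 (Nov)
Initial deposit = cushion − low point = $1,807.44 − (-$1,292.94) = $3,100.38

$3,100.38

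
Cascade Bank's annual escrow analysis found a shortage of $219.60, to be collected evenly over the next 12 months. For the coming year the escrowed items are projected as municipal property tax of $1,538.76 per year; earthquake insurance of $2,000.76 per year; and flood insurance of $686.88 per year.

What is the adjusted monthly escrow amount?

$370.50

Municipal property tax — $1,538.76
Earthquake insurance — $2,000.76
Flood insurance — $686.88
Combined annual = $1,538.76 + $2,000.76 + $686.88 = $4,226.40
Base monthly escrow = $4,226.40 ÷ 12 = $352.20
Monthly shortage recovery: $219.60 ÷ 12 = $18.30
New monthly escrow = $352.20 + $18.30 = $370.50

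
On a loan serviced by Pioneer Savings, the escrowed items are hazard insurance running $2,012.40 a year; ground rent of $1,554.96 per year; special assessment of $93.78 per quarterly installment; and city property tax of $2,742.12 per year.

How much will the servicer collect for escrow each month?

$557.05

Hazard insurance = $2,012.40 per year
Ground rent = $1,554.96 per year
Special assessment = $93.78 × 4 = $375.12 per year
City property tax = $2,742.12 per year
Annual escrow total = $6,684.60
Per month = $6,684.60 ÷ 12 = $557.05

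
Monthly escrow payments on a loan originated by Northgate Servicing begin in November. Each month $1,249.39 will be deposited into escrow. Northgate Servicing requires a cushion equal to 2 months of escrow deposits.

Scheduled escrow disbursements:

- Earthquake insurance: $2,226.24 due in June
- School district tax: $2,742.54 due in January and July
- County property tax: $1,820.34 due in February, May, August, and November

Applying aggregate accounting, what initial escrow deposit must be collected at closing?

$4,997.56

Cushion = 2 × $1,249.39 = $2,498.78
Trial balance (start $0, +$1,249.39 each month, − disbursements):
  Nov: +$1,249.39 − $1,820.34 → -$570.95
  Dec: +$1,249.39 → $678.44
  Jan: +$1,249.39 − $2,742.54 → -$814.71
  Feb: +$1,249.39 − $1,820.34 → -$1,385.66
  Mar: +$1,249.39 → -$136.27
  Apr: +$1,249.39 → $1,113.12
  May: +$1,249.39 − $1,820.34 → $542.17
  Jun: +$1,249.39 − $2,226.24 → -$434.68
  Jul: +$1,249.39 − $2,742.54 → -$1,927.83
  Aug: +$1,249.39 − $1,820.34 → -$2,498.78
  Sep: +$1,249.39 → -$1,249.39
  Oct: +$1,249.39 → $0.00
Lowest trial balance = -$2,498.78 (Aug)
Initial deposit = cushion − low point = $2,498.78 − (-$2,498.78) = $4,997.56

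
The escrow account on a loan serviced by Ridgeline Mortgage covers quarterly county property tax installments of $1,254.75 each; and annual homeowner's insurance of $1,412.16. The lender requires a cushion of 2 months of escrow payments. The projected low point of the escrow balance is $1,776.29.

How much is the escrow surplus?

County property tax: $1,254.75 × 4 = $5,019.00 annually
Homeowner's insurance: $1,412.16 annually
Total annual escrow = $5,019.00 + $1,412.16 = $6,431.16
Monthly escrow = $6,431.16 / 12 = $535.93
Cushion = 2 × $535.93 = $1,071.86
Surplus = $1,776.29 − $1,071.86 = $704.43

$704.43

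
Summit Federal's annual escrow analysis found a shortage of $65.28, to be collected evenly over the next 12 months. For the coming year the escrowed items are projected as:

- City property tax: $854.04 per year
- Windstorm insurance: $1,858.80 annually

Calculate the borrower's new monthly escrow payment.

$231.51

City property tax = $854.04 annually
Windstorm insurance = $1,858.80 annually
Yearly total = $854.04 + $1,858.80 = $2,712.84
Monthly = $2,712.84 ÷ 12 = $226.07
Shortage per month = $65.28 / 12 = $5.44
Adjusted monthly = $226.07 + $5.44 = $231.51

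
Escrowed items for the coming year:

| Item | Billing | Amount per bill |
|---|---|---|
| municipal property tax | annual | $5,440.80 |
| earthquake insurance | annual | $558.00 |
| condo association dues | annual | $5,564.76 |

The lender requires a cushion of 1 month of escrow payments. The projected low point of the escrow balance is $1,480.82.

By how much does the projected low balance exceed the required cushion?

Municipal property tax — $5,440.80 per year
Earthquake insurance — $558.00 per year
Condo association dues — $5,564.76 per year
Total annual escrow = $5,440.80 + $558.00 + $5,564.76 = $11,563.56
Per month = $11,563.56 / 12 = $963.63
Required reserve = 1 × $963.63 = $963.63
Excess over cushion: $1,480.82 − $963.63 = $517.19

$517.19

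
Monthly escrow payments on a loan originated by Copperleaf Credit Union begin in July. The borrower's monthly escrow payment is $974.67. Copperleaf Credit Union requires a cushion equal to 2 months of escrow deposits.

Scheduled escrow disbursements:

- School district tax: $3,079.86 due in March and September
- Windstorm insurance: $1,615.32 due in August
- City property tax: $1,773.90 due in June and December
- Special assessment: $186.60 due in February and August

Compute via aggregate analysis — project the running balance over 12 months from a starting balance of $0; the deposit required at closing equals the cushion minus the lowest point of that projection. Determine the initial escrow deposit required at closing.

$3,907.11

Cushion = 2 × $974.67 = $1,949.34
Trial balance (start $0, +$974.67 each month, − disbursements):
  Jul: +$974.67 → $974.67
  Aug: +$974.67 − $1,801.92 → $147.42
  Sep: +$974.67 − $3,079.86 → -$1,957.77
  Oct: +$974.67 → -$983.10
  Nov: +$974.67 → -$8.43
  Dec: +$974.67 − $1,773.90 → -$807.66
  Jan: +$974.67 → $167.01
  Feb: +$974.67 − $186.60 → $955.08
  Mar: +$974.67 − $3,079.86 → -$1,150.11
  Apr: +$974.67 → -$175.44
  May: +$974.67 → $799.23
  Jun: +$974.67 − $1,773.90 → $0.00
Lowest trial balance = -$1,957.77 (Sep)
Initial deposit = cushion − low point = $1,949.34 − (-$1,957.77) = $3,907.11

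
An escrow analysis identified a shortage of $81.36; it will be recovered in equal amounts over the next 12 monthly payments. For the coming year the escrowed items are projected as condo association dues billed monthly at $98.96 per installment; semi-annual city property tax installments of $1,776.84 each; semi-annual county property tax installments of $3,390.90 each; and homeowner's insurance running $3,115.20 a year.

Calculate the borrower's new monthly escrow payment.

Condo association dues — $98.96 × 12 = $1,187.52
City property tax — $1,776.84 × 2 = $3,553.68
County property tax — $3,390.90 × 2 = $6,781.80
Homeowner's insurance — $3,115.20
Yearly total = $1,187.52 + $3,553.68 + $6,781.80 + $3,115.20 = $14,638.20
Monthly escrow = $14,638.20 ÷ 12 = $1,219.85
Shortage per month = $81.36 ÷ 12 = $6.78
New monthly escrow = $1,219.85 + $6.78 = $1,226.63

$1,226.63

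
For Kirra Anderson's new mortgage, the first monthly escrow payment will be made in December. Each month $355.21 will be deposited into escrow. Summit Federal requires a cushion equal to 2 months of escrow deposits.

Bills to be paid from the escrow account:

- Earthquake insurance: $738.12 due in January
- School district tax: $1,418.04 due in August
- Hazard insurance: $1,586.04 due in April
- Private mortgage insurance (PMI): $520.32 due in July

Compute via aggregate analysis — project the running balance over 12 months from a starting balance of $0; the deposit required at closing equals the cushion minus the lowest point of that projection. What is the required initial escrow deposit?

Cushion = 2 × $355.21 = $710.42
Trial balance (start $0, +$355.21 each month, − disbursements):
  Dec: +$355.21 → $355.21
  Jan: +$355.21 − $738.12 → -$27.70
  Feb: +$355.21 → $327.51
  Mar: +$355.21 → $682.72
  Apr: +$355.21 − $1,586.04 → -$548.11
  May: +$355.21 → -$192.90
  Jun: +$355.21 → $162.31
  Jul: +$355.21 − $520.32 → -$2.80
  Aug: +$355.21 − $1,418.04 → -$1,065.63
  Sep: +$355.21 → -$710.42
  Oct: +$355.21 → -$355.21
  Nov: +$355.21 → $0.00
Lowest trial balance = -$1,065.63 (Aug)
Initial deposit = cushion − low point = $710.42 − (-$1,065.63) = $1,776.05

$1,776.05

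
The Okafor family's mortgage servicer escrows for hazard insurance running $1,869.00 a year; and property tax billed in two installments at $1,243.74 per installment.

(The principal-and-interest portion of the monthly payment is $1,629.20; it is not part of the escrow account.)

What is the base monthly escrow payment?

Hazard insurance = $1,869.00/yr
Property tax = $1,243.74 × 2 = $2,487.48/yr
Combined annual = $1,869.00 + $2,487.48 = $4,356.48
Per month = $4,356.48 ÷ 12 = $363.04

$363.04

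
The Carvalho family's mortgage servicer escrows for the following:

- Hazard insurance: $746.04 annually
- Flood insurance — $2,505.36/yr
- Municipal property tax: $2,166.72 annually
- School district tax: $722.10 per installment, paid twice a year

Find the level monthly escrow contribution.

Hazard insurance = $746.04 annually
Flood insurance = $2,505.36 annually
Municipal property tax = $2,166.72 annually
School district tax = $722.10 × 2 = $1,444.20 annually
Annual escrow total = $746.04 + $2,505.36 + $2,166.72 + $1,444.20 = $6,862.32
Base monthly escrow = $6,862.32 / 12 = $571.86

$571.86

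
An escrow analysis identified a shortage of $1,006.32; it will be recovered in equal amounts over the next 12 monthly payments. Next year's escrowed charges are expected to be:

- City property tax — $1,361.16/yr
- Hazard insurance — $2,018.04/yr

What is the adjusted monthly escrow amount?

$365.46

City property tax: $1,361.16
Hazard insurance: $2,018.04
Total per year = $1,361.16 + $2,018.04 = $3,379.20
Monthly = $3,379.20 / 12 = $281.60
Shortage per month = $1,006.32 / 12 = $83.86
Adjusted monthly = $281.60 + $83.86 = $365.46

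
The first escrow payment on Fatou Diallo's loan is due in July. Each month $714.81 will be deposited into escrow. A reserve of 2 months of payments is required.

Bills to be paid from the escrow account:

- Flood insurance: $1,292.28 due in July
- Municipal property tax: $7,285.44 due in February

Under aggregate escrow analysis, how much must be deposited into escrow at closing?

$4,288.86

Cushion = 2 × $714.81 = $1,429.62
Trial balance (start $0, +$714.81 each month, − disbursements):
  Jul: +$714.81 − $1,292.28 → -$577.47
  Aug: +$714.81 → $137.34
  Sep: +$714.81 → $852.15
  Oct: +$714.81 → $1,566.96
  Nov: +$714.81 → $2,281.77
  Dec: +$714.81 → $2,996.58
  Jan: +$714.81 → $3,711.39
  Feb: +$714.81 − $7,285.44 → -$2,859.24
  Mar: +$714.81 → -$2,144.43
  Apr: +$714.81 → -$1,429.62
  May: +$714.81 → -$714.81
  Jun: +$714.81 → $0.00
Lowest trial balance = -$2,859.24 (Feb)
Initial deposit = cushion − low point = $1,429.62 − (-$2,859.24) = $4,288.86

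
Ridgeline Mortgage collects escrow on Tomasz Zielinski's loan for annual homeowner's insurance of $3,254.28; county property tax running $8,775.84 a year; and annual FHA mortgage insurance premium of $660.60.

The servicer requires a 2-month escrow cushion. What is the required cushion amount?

$2,115.12

Homeowner's insurance: $3,254.28
County property tax: $8,775.84
FHA mortgage insurance premium: $660.60
Total per year = $12,690.72
Per month = $12,690.72 / 12 = $1,057.56
Cushion = 2 × $1,057.56 = $2,115.12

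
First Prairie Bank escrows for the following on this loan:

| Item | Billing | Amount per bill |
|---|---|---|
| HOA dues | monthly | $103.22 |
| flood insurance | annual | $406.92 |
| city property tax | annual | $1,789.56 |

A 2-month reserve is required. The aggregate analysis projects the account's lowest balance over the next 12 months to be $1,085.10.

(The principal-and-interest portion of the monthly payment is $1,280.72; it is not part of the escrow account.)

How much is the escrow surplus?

$512.58

HOA dues: $103.22 × 12 = $1,238.64 annually
Flood insurance: $406.92 annually
City property tax: $1,789.56 annually
Annual escrow total = $3,435.12
Per month = $3,435.12 ÷ 12 = $286.26
Cushion = 2 × $286.26 = $572.52
Surplus = $1,085.10 − $572.52 = $512.58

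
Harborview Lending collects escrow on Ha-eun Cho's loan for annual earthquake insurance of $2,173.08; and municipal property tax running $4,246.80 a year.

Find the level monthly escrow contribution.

$534.99

Earthquake insurance = $2,173.08 per year
Municipal property tax = $4,246.80 per year
Combined annual = $6,419.88
Monthly escrow = $6,419.88 / 12 = $534.99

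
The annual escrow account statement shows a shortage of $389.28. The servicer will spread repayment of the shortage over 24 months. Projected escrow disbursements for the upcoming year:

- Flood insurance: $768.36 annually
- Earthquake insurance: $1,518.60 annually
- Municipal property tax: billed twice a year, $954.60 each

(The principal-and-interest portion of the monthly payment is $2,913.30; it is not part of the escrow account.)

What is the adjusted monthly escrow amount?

Flood insurance: $768.36/yr
Earthquake insurance: $1,518.60/yr
Municipal property tax: $954.60 × 2 = $1,909.20/yr
Combined annual = $4,196.16
Monthly = $4,196.16 / 12 = $349.68
Shortage per month = $389.28 / 24 = $16.22
Adjusted monthly = $349.68 + $16.22 = $365.90

$365.90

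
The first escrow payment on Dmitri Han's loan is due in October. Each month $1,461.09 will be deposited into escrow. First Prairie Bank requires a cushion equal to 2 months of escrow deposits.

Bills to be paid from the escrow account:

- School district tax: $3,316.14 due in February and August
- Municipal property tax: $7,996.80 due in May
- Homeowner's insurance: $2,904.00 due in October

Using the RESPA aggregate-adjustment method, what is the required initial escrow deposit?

Cushion = 2 × $1,461.09 = $2,922.18
Trial balance (start $0, +$1,461.09 each month, − disbursements):
  Oct: +$1,461.09 − $2,904.00 → -$1,442.91
  Nov: +$1,461.09 → $18.18
  Dec: +$1,461.09 → $1,479.27
  Jan: +$1,461.09 → $2,940.36
  Feb: +$1,461.09 − $3,316.14 → $1,085.31
  Mar: +$1,461.09 → $2,546.40
  Apr: +$1,461.09 → $4,007.49
  May: +$1,461.09 − $7,996.80 → -$2,528.22
  Jun: +$1,461.09 → -$1,067.13
  Jul: +$1,461.09 → $393.96
  Aug: +$1,461.09 − $3,316.14 → -$1,461.09
  Sep: +$1,461.09 → $0.00
Lowest trial balance = -$2,528.22 (May)
Initial deposit = cushion − low point = $2,922.18 − (-$2,528.22) = $5,450.40

$5,450.40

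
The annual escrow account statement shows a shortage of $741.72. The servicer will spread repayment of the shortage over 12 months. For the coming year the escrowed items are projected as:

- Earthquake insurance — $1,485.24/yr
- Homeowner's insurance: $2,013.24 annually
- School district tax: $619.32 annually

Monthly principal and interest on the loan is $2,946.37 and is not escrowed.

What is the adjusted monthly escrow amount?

Earthquake insurance — $1,485.24 per year
Homeowner's insurance — $2,013.24 per year
School district tax — $619.32 per year
Yearly total = $1,485.24 + $2,013.24 + $619.32 = $4,117.80
Monthly = $4,117.80 / 12 = $343.15
Monthly shortage recovery: $741.72 ÷ 12 = $61.81
Adjusted monthly = $343.15 + $61.81 = $404.96

$404.96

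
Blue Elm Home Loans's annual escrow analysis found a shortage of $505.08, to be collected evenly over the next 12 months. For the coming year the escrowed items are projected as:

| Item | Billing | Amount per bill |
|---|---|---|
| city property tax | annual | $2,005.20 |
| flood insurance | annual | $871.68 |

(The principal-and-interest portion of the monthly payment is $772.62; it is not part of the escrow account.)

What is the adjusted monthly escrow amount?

$281.83

City property tax: $2,005.20 per year
Flood insurance: $871.68 per year
Total per year = $2,005.20 + $871.68 = $2,876.88
Monthly = $2,876.88 / 12 = $239.74
Monthly shortage recovery: $505.08 ÷ 12 = $42.09
Adjusted monthly = $239.74 + $42.09 = $281.83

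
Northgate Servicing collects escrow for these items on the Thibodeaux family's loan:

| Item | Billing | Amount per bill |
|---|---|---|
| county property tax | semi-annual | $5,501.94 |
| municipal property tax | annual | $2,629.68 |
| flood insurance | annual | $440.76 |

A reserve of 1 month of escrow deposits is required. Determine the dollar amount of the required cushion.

County property tax: $5,501.94 × 2 = $11,003.88
Municipal property tax: $2,629.68
Flood insurance: $440.76
Total annual escrow = $11,003.88 + $2,629.68 + $440.76 = $14,074.32
Per month = $14,074.32 ÷ 12 = $1,172.86
Required cushion = 1 × $1,172.86 = $1,172.86

$1,172.86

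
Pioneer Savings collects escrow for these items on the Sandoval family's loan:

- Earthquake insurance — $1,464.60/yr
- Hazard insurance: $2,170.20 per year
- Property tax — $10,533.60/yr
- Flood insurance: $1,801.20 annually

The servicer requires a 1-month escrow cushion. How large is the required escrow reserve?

$1,330.80

Earthquake insurance: $1,464.60
Hazard insurance: $2,170.20
Property tax: $10,533.60
Flood insurance: $1,801.20
Total annual escrow = $1,464.60 + $2,170.20 + $10,533.60 + $1,801.20 = $15,969.60
Base monthly escrow = $15,969.60 / 12 = $1,330.80
Reserve = 1 × $1,330.80 = $1,330.80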